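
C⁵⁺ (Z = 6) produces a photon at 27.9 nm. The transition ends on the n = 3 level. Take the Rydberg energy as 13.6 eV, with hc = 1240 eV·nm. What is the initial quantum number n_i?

n_i = 7

The photon energy is ΔE = hc/λ = 1240 / 27.9 = 44.44 eV.
With Z = 6, ΔE = 489.6 × (1/n_f² − 1/n_i²), so 1/n_f² − 1/n_i² = 0.09078.
With n_f = 3: 1/n_i² = 1/9 − 0.09078 = 0.02033, so n_i ≈ 7.01.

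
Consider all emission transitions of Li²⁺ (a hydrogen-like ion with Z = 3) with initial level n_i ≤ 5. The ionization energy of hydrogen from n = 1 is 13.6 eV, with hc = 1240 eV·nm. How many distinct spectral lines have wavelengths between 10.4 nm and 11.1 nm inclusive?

2

Enumerate all n_i → n_f pairs with 1 ≤ n_f < n_i ≤ 5 and compute λ = 1240 / [13.6·9·(1/n_f² − 1/n_i²)].
Lines falling in [10.4, 11.1] nm: 5→1 (10.55 nm), 4→1 (10.81 nm).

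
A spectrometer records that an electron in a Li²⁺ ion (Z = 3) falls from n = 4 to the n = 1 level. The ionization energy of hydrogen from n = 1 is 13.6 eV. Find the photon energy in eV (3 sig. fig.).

115 eV

The Bohr energies scale as Z², so for Z = 3: E_n = −122.4/n² eV.
E_4 = −122.4/16 = −7.650 eV and E_1 = −122.4/1 = −122.4 eV.
The photon energy is |E_4 − E_1| = 115 eV.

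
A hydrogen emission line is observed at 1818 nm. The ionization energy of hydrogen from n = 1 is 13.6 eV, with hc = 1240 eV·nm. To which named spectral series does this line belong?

Brackett

ΔE = 1240/1818 = 0.6821 eV.
This matches 13.6 × (1/4² − 1/9²), so n_f = 4: the Brackett series.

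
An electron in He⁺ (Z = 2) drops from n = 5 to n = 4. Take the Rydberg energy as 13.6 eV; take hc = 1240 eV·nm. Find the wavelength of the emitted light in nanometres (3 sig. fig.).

1010 nm

For Z = 2 the level energies scale as Z², so the effective Rydberg energy is 13.6 × 4 = 54.40 eV.
ΔE = 54.40 × (1/4² − 1/5²) = 54.40 × 0.02250 = 1.224 eV.
λ = hc/ΔE = 1240 / 1.224 = 1010 nm.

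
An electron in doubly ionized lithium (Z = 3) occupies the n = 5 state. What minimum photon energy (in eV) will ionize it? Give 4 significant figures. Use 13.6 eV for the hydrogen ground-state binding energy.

E_n = −13.6 Z²/n² = −122.4/n² eV for Z = 3.
E_5 = −122.4/25 = −4.896 eV, so ionization (to E = 0) requires 4.896 eV.

4.896 eV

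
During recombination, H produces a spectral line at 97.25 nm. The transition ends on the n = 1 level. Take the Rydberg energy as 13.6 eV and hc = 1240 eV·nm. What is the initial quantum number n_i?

The photon energy is ΔE = hc/λ = 1240 / 97.25 = 12.75 eV.
With Z = 1, ΔE = 13.60 × (1/n_f² − 1/n_i²), so 1/n_f² − 1/n_i² = 0.9375.
With n_f = 1: 1/n_i² = 1/1 − 0.9375 = 0.06245, so n_i ≈ 4.00.

n_i = 4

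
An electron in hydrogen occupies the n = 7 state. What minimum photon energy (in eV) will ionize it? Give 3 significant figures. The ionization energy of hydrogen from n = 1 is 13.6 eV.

0.278 eV

E_7 = −13.60/49 = −0.278 eV, so ionization (to E = 0) requires 0.278 eV.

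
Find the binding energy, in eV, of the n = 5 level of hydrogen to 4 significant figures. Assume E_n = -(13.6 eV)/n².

0.5440 eV

E_5 = −13.60/25 = −0.5440 eV, so ionization (to E = 0) requires 0.5440 eV.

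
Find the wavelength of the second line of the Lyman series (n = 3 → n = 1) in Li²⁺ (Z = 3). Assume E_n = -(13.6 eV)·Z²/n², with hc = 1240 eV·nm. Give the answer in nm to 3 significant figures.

11.4 nm

The Lyman series terminates on n_f = 1; the second line has n_i = 1+2 = 3.
ΔE = 122.4 × (1/1² − 1/3²) = 108.8 eV.
λ = 1240 / 108.8 = 11.4 nm.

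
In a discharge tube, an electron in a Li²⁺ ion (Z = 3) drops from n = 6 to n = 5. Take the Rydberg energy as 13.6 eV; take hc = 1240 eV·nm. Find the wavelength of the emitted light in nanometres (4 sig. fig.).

For Z = 3 the level energies scale as Z², so the effective Rydberg energy is 13.6 × 9 = 122.4 eV.
ΔE = 122.4 × (1/5² − 1/6²) = 122.4 × 0.01222 = 1.496 eV.
λ = hc/ΔE = 1240 / 1.496 = 828.9 nm.

828.9 nm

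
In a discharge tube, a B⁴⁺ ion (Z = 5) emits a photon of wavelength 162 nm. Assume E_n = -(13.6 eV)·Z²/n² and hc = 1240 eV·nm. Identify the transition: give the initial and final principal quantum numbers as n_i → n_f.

n_i = 5, n_f = 4

The photon energy is ΔE = hc/λ = 1240 / 162 = 7.654 eV.
With Z = 5, ΔE = 340.0 × (1/n_f² − 1/n_i²), so 1/n_f² − 1/n_i² = 0.02251.
Trying n_f = 4 gives 1/n_i² = 0.03999, i.e. n_i ≈ 5; this pair matches.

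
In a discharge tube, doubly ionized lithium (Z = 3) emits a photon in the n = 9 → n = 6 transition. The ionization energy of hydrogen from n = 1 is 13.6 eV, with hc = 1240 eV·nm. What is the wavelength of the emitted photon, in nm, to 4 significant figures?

656.5 nm

For Z = 3 the level energies scale as Z², so the effective Rydberg energy is 13.6 × 9 = 122.4 eV.
ΔE = 122.4 × (1/6² − 1/9²) = 122.4 × 0.01543 = 1.889 eV.
λ = hc/ΔE = 1240 / 1.889 = 656.5 nm.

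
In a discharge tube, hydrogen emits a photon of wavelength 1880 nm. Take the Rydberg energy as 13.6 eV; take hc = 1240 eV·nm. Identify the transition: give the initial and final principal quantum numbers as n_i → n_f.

n_i = 4, n_f = 3

The photon energy is ΔE = hc/λ = 1240 / 1880 = 0.6596 eV.
With Z = 1, ΔE = 13.60 × (1/n_f² − 1/n_i²), so 1/n_f² − 1/n_i² = 0.04850.
Trying n_f = 3 gives 1/n_i² = 0.06261, i.e. n_i ≈ 4; this pair matches.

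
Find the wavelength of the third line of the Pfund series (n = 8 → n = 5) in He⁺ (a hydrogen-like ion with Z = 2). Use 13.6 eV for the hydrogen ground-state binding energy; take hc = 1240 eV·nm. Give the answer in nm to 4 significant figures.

935.1 nm

The Pfund series terminates on n_f = 5; the third line has n_i = 5+3 = 8.
ΔE = 54.40 × (1/5² − 1/8²) = 1.326 eV.
λ = 1240 / 1.326 = 935.1 nm.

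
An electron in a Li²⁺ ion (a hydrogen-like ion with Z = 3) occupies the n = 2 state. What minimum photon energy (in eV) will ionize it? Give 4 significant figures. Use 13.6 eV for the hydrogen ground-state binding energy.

E_n = −13.6 Z²/n² = −122.4/n² eV for Z = 3.
E_2 = −122.4/4 = −30.60 eV, so ionization (to E = 0) requires 30.60 eV.

30.60 eV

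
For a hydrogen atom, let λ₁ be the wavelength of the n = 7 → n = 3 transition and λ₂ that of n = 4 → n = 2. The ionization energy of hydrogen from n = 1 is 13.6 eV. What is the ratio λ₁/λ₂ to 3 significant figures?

2.07

λ ∝ 1/ΔE ∝ 1/(1/n_f² − 1/n_i²), and the Z² and hc factors cancel in the ratio.
λ₁/λ₂ = (1/2² − 1/4²)/(1/3² − 1/7²) = 0.1875/0.09070 = 2.07.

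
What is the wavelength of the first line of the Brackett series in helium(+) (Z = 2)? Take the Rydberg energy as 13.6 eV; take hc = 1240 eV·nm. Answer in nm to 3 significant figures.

The Brackett series terminates on n_f = 4; the first line has n_i = 4+1 = 5.
ΔE = 54.40 × (1/4² − 1/5²) = 1.224 eV.
λ = 1240 / 1.224 = 1010 nm.

1010 nm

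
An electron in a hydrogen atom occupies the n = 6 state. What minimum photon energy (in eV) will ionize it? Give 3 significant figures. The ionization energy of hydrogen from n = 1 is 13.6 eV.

0.378 eV

E_6 = −13.60/36 = −0.378 eV, so ionization (to E = 0) requires 0.378 eV.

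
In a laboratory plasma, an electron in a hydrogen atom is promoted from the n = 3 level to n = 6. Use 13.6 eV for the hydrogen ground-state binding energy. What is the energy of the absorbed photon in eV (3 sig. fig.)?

E_6 = −13.60/36 = −0.3778 eV and E_3 = −13.60/9 = −1.511 eV.
The photon energy is |E_6 − E_3| = 1.13 eV.

1.13 eV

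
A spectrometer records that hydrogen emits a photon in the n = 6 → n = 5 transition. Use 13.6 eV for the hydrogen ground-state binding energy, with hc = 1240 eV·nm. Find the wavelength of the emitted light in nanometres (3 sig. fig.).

ΔE = 13.60 × (1/5² − 1/6²) = 13.60 × 0.01222 = 0.1662 eV.
λ = hc/ΔE = 1240 / 0.1662 = 7460 nm.

7460 nm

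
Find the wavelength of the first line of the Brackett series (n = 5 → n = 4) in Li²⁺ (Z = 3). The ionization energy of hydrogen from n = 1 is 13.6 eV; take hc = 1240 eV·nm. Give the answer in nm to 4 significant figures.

450.3 nm

The Brackett series terminates on n_f = 4; the first line has n_i = 4+1 = 5.
ΔE = 122.4 × (1/4² − 1/5²) = 2.754 eV.
λ = 1240 / 2.754 = 450.3 nm.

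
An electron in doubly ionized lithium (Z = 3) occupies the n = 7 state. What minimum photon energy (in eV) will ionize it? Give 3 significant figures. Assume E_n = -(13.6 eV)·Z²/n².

E_n = −13.6 Z²/n² = −122.4/n² eV for Z = 3.
E_7 = −122.4/49 = −2.50 eV, so ionization (to E = 0) requires 2.50 eV.

2.50 eV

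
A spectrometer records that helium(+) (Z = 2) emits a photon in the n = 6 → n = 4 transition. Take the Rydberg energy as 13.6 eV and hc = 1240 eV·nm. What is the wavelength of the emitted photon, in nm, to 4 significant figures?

656.5 nm

For Z = 2 the level energies scale as Z², so the effective Rydberg energy is 13.6 × 4 = 54.40 eV.
ΔE = 54.40 × (1/4² − 1/6²) = 54.40 × 0.03472 = 1.889 eV.
λ = hc/ΔE = 1240 / 1.889 = 656.5 nm.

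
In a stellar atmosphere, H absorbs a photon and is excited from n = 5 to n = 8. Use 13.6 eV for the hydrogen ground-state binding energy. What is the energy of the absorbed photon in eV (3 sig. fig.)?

0.332 eV

E_8 = −13.60/64 = −0.2125 eV and E_5 = −13.60/25 = −0.5440 eV.
The photon energy is |E_8 − E_5| = 0.332 eV.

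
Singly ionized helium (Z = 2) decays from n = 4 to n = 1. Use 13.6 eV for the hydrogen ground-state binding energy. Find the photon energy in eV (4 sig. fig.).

The Bohr energies scale as Z², so for Z = 2: E_n = −54.40/n² eV.
E_4 = −54.40/16 = −3.400 eV and E_1 = −54.40/1 = −54.40 eV.
The photon energy is |E_4 − E_1| = 51.00 eV.

51.00 eV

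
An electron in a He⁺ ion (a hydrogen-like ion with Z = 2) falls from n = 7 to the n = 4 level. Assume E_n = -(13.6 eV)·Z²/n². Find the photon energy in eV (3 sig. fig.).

2.29 eV

The Bohr energies scale as Z², so for Z = 2: E_n = −54.40/n² eV.
E_7 = −54.40/49 = −1.110 eV and E_4 = −54.40/16 = −3.400 eV.
The photon energy is |E_7 − E_4| = 2.29 eV.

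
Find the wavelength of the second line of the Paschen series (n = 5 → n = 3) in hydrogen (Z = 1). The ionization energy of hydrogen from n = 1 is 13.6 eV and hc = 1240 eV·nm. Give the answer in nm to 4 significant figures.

The Paschen series terminates on n_f = 3; the second line has n_i = 3+2 = 5.
ΔE = 13.60 × (1/3² − 1/5²) = 0.9671 eV.
λ = 1240 / 0.9671 = 1282 nm.

1282 nm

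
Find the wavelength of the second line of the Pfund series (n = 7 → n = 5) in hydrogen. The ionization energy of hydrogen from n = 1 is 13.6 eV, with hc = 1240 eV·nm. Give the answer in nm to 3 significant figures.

4650 nm

The Pfund series terminates on n_f = 5; the second line has n_i = 5+2 = 7.
ΔE = 13.60 × (1/5² − 1/7²) = 0.2664 eV.
λ = 1240 / 0.2664 = 4650 nm.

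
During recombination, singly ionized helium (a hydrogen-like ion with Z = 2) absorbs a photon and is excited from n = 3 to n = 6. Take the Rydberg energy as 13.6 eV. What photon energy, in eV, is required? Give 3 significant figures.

The Bohr energies scale as Z², so for Z = 2: E_n = −54.40/n² eV.
E_6 = −54.40/36 = −1.511 eV and E_3 = −54.40/9 = −6.044 eV.
The photon energy is |E_6 − E_3| = 4.53 eV.

4.53 eV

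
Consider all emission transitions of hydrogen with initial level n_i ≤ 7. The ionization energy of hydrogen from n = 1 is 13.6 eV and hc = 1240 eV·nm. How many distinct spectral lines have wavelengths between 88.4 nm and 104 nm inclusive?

5

Enumerate all n_i → n_f pairs with 1 ≤ n_f < n_i ≤ 7 and compute λ = 1240 / [13.6·1·(1/n_f² − 1/n_i²)].
Lines falling in [88.4, 104] nm: 7→1 (93.08 nm), 6→1 (93.78 nm), 5→1 (94.98 nm), 4→1 (97.25 nm), 3→1 (102.6 nm).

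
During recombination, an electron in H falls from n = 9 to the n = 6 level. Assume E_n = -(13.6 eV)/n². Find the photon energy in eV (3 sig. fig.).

E_9 = −13.60/81 = −0.1679 eV and E_6 = −13.60/36 = −0.3778 eV.
The photon energy is |E_9 − E_6| = 0.210 eV.

0.210 eV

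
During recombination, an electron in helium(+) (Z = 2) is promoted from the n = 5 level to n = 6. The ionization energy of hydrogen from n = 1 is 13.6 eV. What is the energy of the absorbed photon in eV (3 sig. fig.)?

The Bohr energies scale as Z², so for Z = 2: E_n = −54.40/n² eV.
E_6 = −54.40/36 = −1.511 eV and E_5 = −54.40/25 = −2.176 eV.
The photon energy is |E_6 − E_5| = 0.665 eV.

0.665 eV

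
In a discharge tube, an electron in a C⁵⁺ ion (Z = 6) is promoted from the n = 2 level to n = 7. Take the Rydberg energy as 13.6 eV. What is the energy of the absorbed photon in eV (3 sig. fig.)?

The Bohr energies scale as Z², so for Z = 6: E_n = −489.6/n² eV.
E_7 = −489.6/49 = −9.992 eV and E_2 = −489.6/4 = −122.4 eV.
The photon energy is |E_7 − E_2| = 112 eV.

112 eV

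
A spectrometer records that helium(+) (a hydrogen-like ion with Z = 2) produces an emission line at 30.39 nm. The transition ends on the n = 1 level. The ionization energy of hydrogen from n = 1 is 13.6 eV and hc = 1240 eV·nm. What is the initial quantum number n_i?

n_i = 2

The photon energy is ΔE = hc/λ = 1240 / 30.39 = 40.80 eV.
With Z = 2, ΔE = 54.40 × (1/n_f² − 1/n_i²), so 1/n_f² − 1/n_i² = 0.7501.
With n_f = 1: 1/n_i² = 1/1 − 0.7501 = 0.2499, so n_i ≈ 2.00.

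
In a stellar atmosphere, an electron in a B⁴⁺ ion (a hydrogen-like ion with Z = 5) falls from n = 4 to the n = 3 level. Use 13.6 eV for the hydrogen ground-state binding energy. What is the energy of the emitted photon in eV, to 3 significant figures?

16.5 eV

The Bohr energies scale as Z², so for Z = 5: E_n = −340.0/n² eV.
E_4 = −340.0/16 = −21.25 eV and E_3 = −340.0/9 = −37.78 eV.
The photon energy is |E_4 − E_3| = 16.5 eV.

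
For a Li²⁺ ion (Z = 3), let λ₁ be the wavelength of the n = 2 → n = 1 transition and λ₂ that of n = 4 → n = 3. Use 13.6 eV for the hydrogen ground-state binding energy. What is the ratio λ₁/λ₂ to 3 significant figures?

0.0648

λ ∝ 1/ΔE ∝ 1/(1/n_f² − 1/n_i²), and the Z² and hc factors cancel in the ratio.
λ₁/λ₂ = (1/3² − 1/4²)/(1/1² − 1/2²) = 0.04861/0.7500 = 0.0648.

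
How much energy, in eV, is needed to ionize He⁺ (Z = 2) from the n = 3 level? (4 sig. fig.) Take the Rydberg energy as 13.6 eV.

E_n = −13.6 Z²/n² = −54.40/n² eV for Z = 2.
E_3 = −54.40/9 = −6.044 eV, so ionization (to E = 0) requires 6.044 eV.

6.044 eV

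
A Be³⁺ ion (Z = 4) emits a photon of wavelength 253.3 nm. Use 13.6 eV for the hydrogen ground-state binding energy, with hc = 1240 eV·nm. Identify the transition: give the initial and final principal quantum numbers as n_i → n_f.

n_i = 5, n_f = 4

The photon energy is ΔE = hc/λ = 1240 / 253.3 = 4.895 eV.
With Z = 4, ΔE = 217.6 × (1/n_f² − 1/n_i²), so 1/n_f² − 1/n_i² = 0.02250.
Trying n_f = 4 gives 1/n_i² = 0.04000, i.e. n_i ≈ 5; this pair matches.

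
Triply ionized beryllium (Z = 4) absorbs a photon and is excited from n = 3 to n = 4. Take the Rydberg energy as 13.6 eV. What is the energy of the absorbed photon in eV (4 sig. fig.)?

The Bohr energies scale as Z², so for Z = 4: E_n = −217.6/n² eV.
E_4 = −217.6/16 = −13.60 eV and E_3 = −217.6/9 = −24.18 eV.
The photon energy is |E_4 − E_3| = 10.58 eV.

10.58 eV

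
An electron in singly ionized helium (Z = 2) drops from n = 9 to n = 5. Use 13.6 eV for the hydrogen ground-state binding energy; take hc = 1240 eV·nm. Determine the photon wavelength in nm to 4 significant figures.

For Z = 2 the level energies scale as Z², so the effective Rydberg energy is 13.6 × 4 = 54.40 eV.
ΔE = 54.40 × (1/5² − 1/9²) = 54.40 × 0.02765 = 1.504 eV.
λ = hc/ΔE = 1240 / 1.504 = 824.3 nm.

824.3 nm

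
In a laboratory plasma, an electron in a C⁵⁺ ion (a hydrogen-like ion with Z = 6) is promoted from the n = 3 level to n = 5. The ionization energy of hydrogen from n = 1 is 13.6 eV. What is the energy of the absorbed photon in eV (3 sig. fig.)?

34.8 eV

The Bohr energies scale as Z², so for Z = 6: E_n = −489.6/n² eV.
E_5 = −489.6/25 = −19.58 eV and E_3 = −489.6/9 = −54.40 eV.
The photon energy is |E_5 − E_3| = 34.8 eV.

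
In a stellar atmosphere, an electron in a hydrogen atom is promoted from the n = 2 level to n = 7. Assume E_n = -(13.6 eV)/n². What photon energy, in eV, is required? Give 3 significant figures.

3.12 eV

E_7 = −13.60/49 = −0.2776 eV and E_2 = −13.60/4 = −3.400 eV.
The photon energy is |E_7 − E_2| = 3.12 eV.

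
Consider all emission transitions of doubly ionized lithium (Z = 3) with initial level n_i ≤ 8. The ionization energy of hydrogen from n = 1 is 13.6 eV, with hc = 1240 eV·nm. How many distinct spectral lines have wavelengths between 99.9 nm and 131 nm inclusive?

Enumerate all n_i → n_f pairs with 1 ≤ n_f < n_i ≤ 8 and compute λ = 1240 / [13.6·9·(1/n_f² − 1/n_i²)].
Lines falling in [99.9, 131] nm: 8→3 (106.1 nm), 7→3 (111.7 nm), 6→3 (121.6 nm).

3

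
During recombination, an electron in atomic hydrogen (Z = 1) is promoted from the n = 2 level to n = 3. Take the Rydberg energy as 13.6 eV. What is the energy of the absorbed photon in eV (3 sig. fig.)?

E_3 = −13.60/9 = −1.511 eV and E_2 = −13.60/4 = −3.400 eV.
The photon energy is |E_3 − E_2| = 1.89 eV.

1.89 eV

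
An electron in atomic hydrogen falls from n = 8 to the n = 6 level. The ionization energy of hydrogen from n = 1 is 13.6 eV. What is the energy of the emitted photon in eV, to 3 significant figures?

E_8 = −13.60/64 = −0.2125 eV and E_6 = −13.60/36 = −0.3778 eV.
The photon energy is |E_8 − E_6| = 0.165 eV.

0.165 eV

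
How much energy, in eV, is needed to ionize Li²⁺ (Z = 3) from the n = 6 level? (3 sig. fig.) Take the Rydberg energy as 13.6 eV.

E_n = −13.6 Z²/n² = −122.4/n² eV for Z = 3.
E_6 = −122.4/36 = −3.40 eV, so ionization (to E = 0) requires 3.40 eV.

3.40 eV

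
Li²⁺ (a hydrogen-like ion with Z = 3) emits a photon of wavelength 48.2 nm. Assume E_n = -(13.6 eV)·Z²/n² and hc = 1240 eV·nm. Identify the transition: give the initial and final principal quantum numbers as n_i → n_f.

n_i = 5, n_f = 2

The photon energy is ΔE = hc/λ = 1240 / 48.2 = 25.73 eV.
With Z = 3, ΔE = 122.4 × (1/n_f² − 1/n_i²), so 1/n_f² − 1/n_i² = 0.2102.
Trying n_f = 2 gives 1/n_i² = 0.03982, i.e. n_i ≈ 5; this pair matches.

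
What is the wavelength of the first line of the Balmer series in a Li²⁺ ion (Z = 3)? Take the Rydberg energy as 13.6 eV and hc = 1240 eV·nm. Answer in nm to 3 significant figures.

The Balmer series terminates on n_f = 2; the first line has n_i = 2+1 = 3.
ΔE = 122.4 × (1/2² − 1/3²) = 17.00 eV.
λ = 1240 / 17.00 = 72.9 nm.

72.9 nm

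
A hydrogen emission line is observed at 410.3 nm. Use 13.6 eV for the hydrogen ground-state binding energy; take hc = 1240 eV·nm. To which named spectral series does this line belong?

ΔE = 1240/410.3 = 3.022 eV.
This matches 13.6 × (1/2² − 1/6²), so n_f = 2: the Balmer series.

Balmer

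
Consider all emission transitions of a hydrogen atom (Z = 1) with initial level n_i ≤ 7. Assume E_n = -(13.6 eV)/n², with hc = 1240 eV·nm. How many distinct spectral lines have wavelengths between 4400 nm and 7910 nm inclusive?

2

Enumerate all n_i → n_f pairs with 1 ≤ n_f < n_i ≤ 7 and compute λ = 1240 / [13.6·1·(1/n_f² − 1/n_i²)].
Lines falling in [4400, 7910] nm: 7→5 (4654 nm), 6→5 (7460 nm).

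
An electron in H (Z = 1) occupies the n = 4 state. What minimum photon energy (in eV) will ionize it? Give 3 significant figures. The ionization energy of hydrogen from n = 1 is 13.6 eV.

0.850 eV

E_4 = −13.60/16 = −0.850 eV, so ionization (to E = 0) requires 0.850 eV.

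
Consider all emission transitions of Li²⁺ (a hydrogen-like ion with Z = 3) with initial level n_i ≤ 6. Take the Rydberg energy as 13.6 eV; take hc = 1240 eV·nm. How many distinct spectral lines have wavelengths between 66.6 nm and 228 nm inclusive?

4

Enumerate all n_i → n_f pairs with 1 ≤ n_f < n_i ≤ 6 and compute λ = 1240 / [13.6·9·(1/n_f² − 1/n_i²)].
Lines falling in [66.6, 228] nm: 3→2 (72.94 nm), 6→3 (121.6 nm), 5→3 (142.5 nm), 4→3 (208.4 nm).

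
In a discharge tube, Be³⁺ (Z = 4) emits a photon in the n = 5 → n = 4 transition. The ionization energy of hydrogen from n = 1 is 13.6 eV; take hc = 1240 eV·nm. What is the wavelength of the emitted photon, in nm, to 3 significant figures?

253 nm

For Z = 4 the level energies scale as Z², so the effective Rydberg energy is 13.6 × 16 = 217.6 eV.
ΔE = 217.6 × (1/4² − 1/5²) = 217.6 × 0.02250 = 4.896 eV.
λ = hc/ΔE = 1240 / 4.896 = 253 nm.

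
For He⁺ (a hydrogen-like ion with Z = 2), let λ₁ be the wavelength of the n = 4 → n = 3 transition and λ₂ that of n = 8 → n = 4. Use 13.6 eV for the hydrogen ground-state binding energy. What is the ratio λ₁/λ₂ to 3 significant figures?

0.964

λ ∝ 1/ΔE ∝ 1/(1/n_f² − 1/n_i²), and the Z² and hc factors cancel in the ratio.
λ₁/λ₂ = (1/4² − 1/8²)/(1/3² − 1/4²) = 0.04688/0.04861 = 0.964.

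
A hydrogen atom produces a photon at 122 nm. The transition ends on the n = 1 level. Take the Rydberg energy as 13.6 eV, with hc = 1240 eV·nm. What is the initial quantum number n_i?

The photon energy is ΔE = hc/λ = 1240 / 122 = 10.16 eV.
With Z = 1, ΔE = 13.60 × (1/n_f² − 1/n_i²), so 1/n_f² − 1/n_i² = 0.7473.
With n_f = 1: 1/n_i² = 1/1 − 0.7473 = 0.2527, so n_i ≈ 1.99.

n_i = 2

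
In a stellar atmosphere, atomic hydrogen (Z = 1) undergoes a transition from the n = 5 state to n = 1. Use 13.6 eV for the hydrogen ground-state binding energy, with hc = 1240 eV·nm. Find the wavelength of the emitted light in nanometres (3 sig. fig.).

ΔE = 13.60 × (1/1² − 1/5²) = 13.60 × 0.9600 = 13.06 eV.
λ = hc/ΔE = 1240 / 13.06 = 95.0 nm.
This line belongs to the Lyman series.

95.0 nm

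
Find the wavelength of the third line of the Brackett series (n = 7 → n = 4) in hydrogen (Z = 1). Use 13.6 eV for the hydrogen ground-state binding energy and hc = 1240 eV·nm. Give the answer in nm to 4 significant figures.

The Brackett series terminates on n_f = 4; the third line has n_i = 4+3 = 7.
ΔE = 13.60 × (1/4² − 1/7²) = 0.5724 eV.
λ = 1240 / 0.5724 = 2166 nm.

2166 nm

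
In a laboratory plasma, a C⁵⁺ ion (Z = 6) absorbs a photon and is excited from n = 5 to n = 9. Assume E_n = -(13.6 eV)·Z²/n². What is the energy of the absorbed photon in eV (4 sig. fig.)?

13.54 eV

The Bohr energies scale as Z², so for Z = 6: E_n = −489.6/n² eV.
E_9 = −489.6/81 = −6.044 eV and E_5 = −489.6/25 = −19.58 eV.
The photon energy is |E_9 − E_5| = 13.54 eV.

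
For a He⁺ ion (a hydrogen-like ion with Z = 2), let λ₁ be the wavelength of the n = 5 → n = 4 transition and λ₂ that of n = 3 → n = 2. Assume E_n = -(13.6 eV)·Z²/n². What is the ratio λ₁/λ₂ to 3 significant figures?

λ ∝ 1/ΔE ∝ 1/(1/n_f² − 1/n_i²), and the Z² and hc factors cancel in the ratio.
λ₁/λ₂ = (1/2² − 1/3²)/(1/4² − 1/5²) = 0.1389/0.02250 = 6.17.

6.17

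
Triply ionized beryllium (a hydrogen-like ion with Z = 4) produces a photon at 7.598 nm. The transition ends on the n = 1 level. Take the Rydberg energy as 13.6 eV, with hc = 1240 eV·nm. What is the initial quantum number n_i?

n_i = 2

The photon energy is ΔE = hc/λ = 1240 / 7.598 = 163.2 eV.
With Z = 4, ΔE = 217.6 × (1/n_f² − 1/n_i²), so 1/n_f² − 1/n_i² = 0.7500.
With n_f = 1: 1/n_i² = 1/1 − 0.7500 = 0.2500, so n_i ≈ 2.00.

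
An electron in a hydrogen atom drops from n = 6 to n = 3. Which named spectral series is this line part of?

Paschen

The series is set by the lower level: n_f = 3 is the Paschen series.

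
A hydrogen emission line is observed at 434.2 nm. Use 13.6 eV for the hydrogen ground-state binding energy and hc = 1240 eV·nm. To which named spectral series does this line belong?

ΔE = 1240/434.2 = 2.856 eV.
This matches 13.6 × (1/2² − 1/5²), so n_f = 2: the Balmer series.

Balmer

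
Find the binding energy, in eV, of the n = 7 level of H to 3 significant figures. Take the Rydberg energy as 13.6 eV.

0.278 eV

E_7 = −13.60/49 = −0.278 eV, so ionization (to E = 0) requires 0.278 eV.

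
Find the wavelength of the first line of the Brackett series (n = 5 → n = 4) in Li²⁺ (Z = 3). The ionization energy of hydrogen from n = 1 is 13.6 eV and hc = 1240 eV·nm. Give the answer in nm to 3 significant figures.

The Brackett series terminates on n_f = 4; the first line has n_i = 4+1 = 5.
ΔE = 122.4 × (1/4² − 1/5²) = 2.754 eV.
λ = 1240 / 2.754 = 450 nm.

450 nm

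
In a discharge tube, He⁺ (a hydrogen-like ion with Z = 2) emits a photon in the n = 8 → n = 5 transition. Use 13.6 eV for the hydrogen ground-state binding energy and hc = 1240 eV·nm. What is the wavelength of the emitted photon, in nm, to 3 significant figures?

935 nm

For Z = 2 the level energies scale as Z², so the effective Rydberg energy is 13.6 × 4 = 54.40 eV.
ΔE = 54.40 × (1/5² − 1/8²) = 54.40 × 0.02438 = 1.326 eV.
λ = hc/ΔE = 1240 / 1.326 = 935 nm.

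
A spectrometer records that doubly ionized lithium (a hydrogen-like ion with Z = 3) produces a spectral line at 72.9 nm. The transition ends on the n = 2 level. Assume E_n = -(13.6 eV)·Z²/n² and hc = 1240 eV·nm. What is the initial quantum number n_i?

n_i = 3

The photon energy is ΔE = hc/λ = 1240 / 72.9 = 17.01 eV.
With Z = 3, ΔE = 122.4 × (1/n_f² − 1/n_i²), so 1/n_f² − 1/n_i² = 0.1390.
With n_f = 2: 1/n_i² = 1/4 − 0.1390 = 0.1110, so n_i ≈ 3.00.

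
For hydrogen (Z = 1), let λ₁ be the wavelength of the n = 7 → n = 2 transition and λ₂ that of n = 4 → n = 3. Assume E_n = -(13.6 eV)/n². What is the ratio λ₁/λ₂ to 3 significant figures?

λ ∝ 1/ΔE ∝ 1/(1/n_f² − 1/n_i²), and the Z² and hc factors cancel in the ratio.
λ₁/λ₂ = (1/3² − 1/4²)/(1/2² − 1/7²) = 0.04861/0.2296 = 0.212.

0.212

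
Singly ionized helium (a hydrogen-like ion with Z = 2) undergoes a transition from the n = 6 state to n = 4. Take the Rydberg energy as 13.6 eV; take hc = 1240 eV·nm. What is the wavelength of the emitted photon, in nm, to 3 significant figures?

For Z = 2 the level energies scale as Z², so the effective Rydberg energy is 13.6 × 4 = 54.40 eV.
ΔE = 54.40 × (1/4² − 1/6²) = 54.40 × 0.03472 = 1.889 eV.
λ = hc/ΔE = 1240 / 1.889 = 656 nm.

656 nm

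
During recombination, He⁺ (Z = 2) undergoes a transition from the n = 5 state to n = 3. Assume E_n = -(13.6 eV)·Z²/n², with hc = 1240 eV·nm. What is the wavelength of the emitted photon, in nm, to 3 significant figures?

321 nm

For Z = 2 the level energies scale as Z², so the effective Rydberg energy is 13.6 × 4 = 54.40 eV.
ΔE = 54.40 × (1/3² − 1/5²) = 54.40 × 0.07111 = 3.868 eV.
λ = hc/ΔE = 1240 / 3.868 = 321 nm.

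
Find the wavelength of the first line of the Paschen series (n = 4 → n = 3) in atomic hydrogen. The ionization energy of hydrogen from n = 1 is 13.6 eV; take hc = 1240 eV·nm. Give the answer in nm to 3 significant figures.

1880 nm

The Paschen series terminates on n_f = 3; the first line has n_i = 3+1 = 4.
ΔE = 13.60 × (1/3² − 1/4²) = 0.6611 eV.
λ = 1240 / 0.6611 = 1880 nm.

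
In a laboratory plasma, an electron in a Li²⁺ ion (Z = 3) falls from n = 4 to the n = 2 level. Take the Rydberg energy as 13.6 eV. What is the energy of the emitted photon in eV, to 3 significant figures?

23.0 eV

The Bohr energies scale as Z², so for Z = 3: E_n = −122.4/n² eV.
E_4 = −122.4/16 = −7.650 eV and E_2 = −122.4/4 = −30.60 eV.
The photon energy is |E_4 − E_2| = 23.0 eV.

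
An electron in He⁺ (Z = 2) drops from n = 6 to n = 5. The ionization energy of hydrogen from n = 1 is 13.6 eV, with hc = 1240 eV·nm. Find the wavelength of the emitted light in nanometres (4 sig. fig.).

1865 nm

For Z = 2 the level energies scale as Z², so the effective Rydberg energy is 13.6 × 4 = 54.40 eV.
ΔE = 54.40 × (1/5² − 1/6²) = 54.40 × 0.01222 = 0.6649 eV.
λ = hc/ΔE = 1240 / 0.6649 = 1865 nm.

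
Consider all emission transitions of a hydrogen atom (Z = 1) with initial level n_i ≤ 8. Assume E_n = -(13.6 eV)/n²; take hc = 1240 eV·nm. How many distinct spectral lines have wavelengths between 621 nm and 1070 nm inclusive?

3

Enumerate all n_i → n_f pairs with 1 ≤ n_f < n_i ≤ 8 and compute λ = 1240 / [13.6·1·(1/n_f² − 1/n_i²)].
Lines falling in [621, 1070] nm: 3→2 (656.5 nm), 8→3 (954.9 nm), 7→3 (1005 nm).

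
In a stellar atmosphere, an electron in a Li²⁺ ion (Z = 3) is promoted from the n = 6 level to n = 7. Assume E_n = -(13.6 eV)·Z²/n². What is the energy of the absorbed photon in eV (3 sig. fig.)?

0.902 eV

The Bohr energies scale as Z², so for Z = 3: E_n = −122.4/n² eV.
E_7 = −122.4/49 = −2.498 eV and E_6 = −122.4/36 = −3.400 eV.
The photon energy is |E_7 − E_6| = 0.902 eV.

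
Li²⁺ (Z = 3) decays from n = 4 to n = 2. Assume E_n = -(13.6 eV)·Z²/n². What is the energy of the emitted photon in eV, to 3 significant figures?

23.0 eV

The Bohr energies scale as Z², so for Z = 3: E_n = −122.4/n² eV.
E_4 = −122.4/16 = −7.650 eV and E_2 = −122.4/4 = −30.60 eV.
The photon energy is |E_4 − E_2| = 23.0 eV.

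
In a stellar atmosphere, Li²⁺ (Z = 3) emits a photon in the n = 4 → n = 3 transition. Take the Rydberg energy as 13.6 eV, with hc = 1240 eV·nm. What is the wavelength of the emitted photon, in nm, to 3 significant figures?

208 nm

For Z = 3 the level energies scale as Z², so the effective Rydberg energy is 13.6 × 9 = 122.4 eV.
ΔE = 122.4 × (1/3² − 1/4²) = 122.4 × 0.04861 = 5.950 eV.
λ = hc/ΔE = 1240 / 5.950 = 208 nm.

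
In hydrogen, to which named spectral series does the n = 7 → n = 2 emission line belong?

Balmer

The series is set by the lower level: n_f = 2 is the Balmer series.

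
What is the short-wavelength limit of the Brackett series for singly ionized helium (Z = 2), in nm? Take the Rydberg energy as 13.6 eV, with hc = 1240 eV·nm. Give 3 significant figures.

The Brackett series has lower level n_f = 4; the series limit corresponds to n_i → ∞.
ΔE_max = 13.6 × 4 / 4² = 3.400 eV.
λ_min = 1240 / 3.400 = 365 nm.

365 nm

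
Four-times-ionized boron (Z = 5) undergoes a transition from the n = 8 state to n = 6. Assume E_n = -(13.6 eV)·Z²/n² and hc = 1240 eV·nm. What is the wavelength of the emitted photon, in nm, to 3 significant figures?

300 nm

For Z = 5 the level energies scale as Z², so the effective Rydberg energy is 13.6 × 25 = 340.0 eV.
ΔE = 340.0 × (1/6² − 1/8²) = 340.0 × 0.01215 = 4.132 eV.
λ = hc/ΔE = 1240 / 4.132 = 300 nm.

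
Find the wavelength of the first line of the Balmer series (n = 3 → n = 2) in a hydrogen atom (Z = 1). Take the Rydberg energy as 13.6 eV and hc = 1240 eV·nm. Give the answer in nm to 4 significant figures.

The Balmer series terminates on n_f = 2; the first line has n_i = 2+1 = 3.
ΔE = 13.60 × (1/2² − 1/3²) = 1.889 eV.
λ = 1240 / 1.889 = 656.5 nm.

656.5 nm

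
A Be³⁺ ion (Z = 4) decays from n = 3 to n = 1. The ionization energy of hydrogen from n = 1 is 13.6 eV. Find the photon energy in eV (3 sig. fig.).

193 eV

The Bohr energies scale as Z², so for Z = 4: E_n = −217.6/n² eV.
E_3 = −217.6/9 = −24.18 eV and E_1 = −217.6/1 = −217.6 eV.
The photon energy is |E_3 − E_1| = 193 eV.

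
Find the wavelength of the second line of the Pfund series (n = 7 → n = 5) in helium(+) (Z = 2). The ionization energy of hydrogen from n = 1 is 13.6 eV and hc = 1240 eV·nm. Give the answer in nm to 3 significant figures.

The Pfund series terminates on n_f = 5; the second line has n_i = 5+2 = 7.
ΔE = 54.40 × (1/5² − 1/7²) = 1.066 eV.
λ = 1240 / 1.066 = 1160 nm.

1160 nm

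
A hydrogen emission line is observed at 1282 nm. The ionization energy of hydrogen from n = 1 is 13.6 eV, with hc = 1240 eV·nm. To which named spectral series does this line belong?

ΔE = 1240/1282 = 0.9672 eV.
This matches 13.6 × (1/3² − 1/5²), so n_f = 3: the Paschen series.

Paschen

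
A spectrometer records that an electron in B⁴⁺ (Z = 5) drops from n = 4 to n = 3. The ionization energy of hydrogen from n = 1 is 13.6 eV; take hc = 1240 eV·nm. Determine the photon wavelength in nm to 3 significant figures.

For Z = 5 the level energies scale as Z², so the effective Rydberg energy is 13.6 × 25 = 340.0 eV.
ΔE = 340.0 × (1/3² − 1/4²) = 340.0 × 0.04861 = 16.53 eV.
λ = hc/ΔE = 1240 / 16.53 = 75.0 nm.

75.0 nm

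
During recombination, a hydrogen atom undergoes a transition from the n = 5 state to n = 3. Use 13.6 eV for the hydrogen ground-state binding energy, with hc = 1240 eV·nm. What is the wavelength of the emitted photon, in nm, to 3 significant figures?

1280 nm

ΔE = 13.60 × (1/3² − 1/5²) = 13.60 × 0.07111 = 0.9671 eV.
λ = hc/ΔE = 1240 / 0.9671 = 1280 nm.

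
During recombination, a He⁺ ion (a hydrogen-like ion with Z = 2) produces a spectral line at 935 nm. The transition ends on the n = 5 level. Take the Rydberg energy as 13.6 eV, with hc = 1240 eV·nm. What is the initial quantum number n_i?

n_i = 8

The photon energy is ΔE = hc/λ = 1240 / 935 = 1.326 eV.
With Z = 2, ΔE = 54.40 × (1/n_f² − 1/n_i²), so 1/n_f² − 1/n_i² = 0.02438.
With n_f = 5: 1/n_i² = 1/25 − 0.02438 = 0.01562, so n_i ≈ 8.00.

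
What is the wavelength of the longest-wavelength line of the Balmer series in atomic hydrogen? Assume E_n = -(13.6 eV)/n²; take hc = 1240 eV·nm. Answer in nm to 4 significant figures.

656.5 nm

The Balmer series terminates on n_f = 2; the first line has n_i = 2+1 = 3.
ΔE = 13.60 × (1/2² − 1/3²) = 1.889 eV.
λ = 1240 / 1.889 = 656.5 nm.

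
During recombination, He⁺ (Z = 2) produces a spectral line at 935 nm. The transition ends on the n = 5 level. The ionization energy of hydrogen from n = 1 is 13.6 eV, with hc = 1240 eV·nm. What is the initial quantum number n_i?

The photon energy is ΔE = hc/λ = 1240 / 935 = 1.326 eV.
With Z = 2, ΔE = 54.40 × (1/n_f² − 1/n_i²), so 1/n_f² − 1/n_i² = 0.02438.
With n_f = 5: 1/n_i² = 1/25 − 0.02438 = 0.01562, so n_i ≈ 8.00.

n_i = 8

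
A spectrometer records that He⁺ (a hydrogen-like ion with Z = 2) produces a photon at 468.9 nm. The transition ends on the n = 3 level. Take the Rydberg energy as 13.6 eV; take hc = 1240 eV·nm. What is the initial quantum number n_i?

n_i = 4

The photon energy is ΔE = hc/λ = 1240 / 468.9 = 2.644 eV.
With Z = 2, ΔE = 54.40 × (1/n_f² − 1/n_i²), so 1/n_f² − 1/n_i² = 0.04861.
With n_f = 3: 1/n_i² = 1/9 − 0.04861 = 0.06250, so n_i ≈ 4.00.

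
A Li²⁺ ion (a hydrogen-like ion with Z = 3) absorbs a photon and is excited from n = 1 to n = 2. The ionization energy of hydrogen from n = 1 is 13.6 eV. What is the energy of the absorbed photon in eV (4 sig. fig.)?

The Bohr energies scale as Z², so for Z = 3: E_n = −122.4/n² eV.
E_2 = −122.4/4 = −30.60 eV and E_1 = −122.4/1 = −122.4 eV.
The photon energy is |E_2 − E_1| = 91.80 eV.

91.80 eV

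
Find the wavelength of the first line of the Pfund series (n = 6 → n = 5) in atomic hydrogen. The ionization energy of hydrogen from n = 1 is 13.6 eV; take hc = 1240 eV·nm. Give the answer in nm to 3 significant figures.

7460 nm

The Pfund series terminates on n_f = 5; the first line has n_i = 5+1 = 6.
ΔE = 13.60 × (1/5² − 1/6²) = 0.1662 eV.
λ = 1240 / 0.1662 = 7460 nm.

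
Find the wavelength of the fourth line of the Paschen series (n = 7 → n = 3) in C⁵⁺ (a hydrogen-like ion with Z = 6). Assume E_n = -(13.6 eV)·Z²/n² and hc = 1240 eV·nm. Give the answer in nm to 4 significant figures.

27.92 nm

The Paschen series terminates on n_f = 3; the fourth line has n_i = 3+4 = 7.
ΔE = 489.6 × (1/3² − 1/7²) = 44.41 eV.
λ = 1240 / 44.41 = 27.92 nm.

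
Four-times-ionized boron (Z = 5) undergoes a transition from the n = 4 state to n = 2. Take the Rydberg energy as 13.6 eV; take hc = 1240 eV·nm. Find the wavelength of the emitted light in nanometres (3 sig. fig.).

19.5 nm

For Z = 5 the level energies scale as Z², so the effective Rydberg energy is 13.6 × 25 = 340.0 eV.
ΔE = 340.0 × (1/2² − 1/4²) = 340.0 × 0.1875 = 63.75 eV.
λ = hc/ΔE = 1240 / 63.75 = 19.5 nm.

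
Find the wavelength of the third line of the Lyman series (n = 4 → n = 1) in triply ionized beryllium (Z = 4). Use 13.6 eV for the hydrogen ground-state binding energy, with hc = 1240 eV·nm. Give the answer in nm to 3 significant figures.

The Lyman series terminates on n_f = 1; the third line has n_i = 1+3 = 4.
ΔE = 217.6 × (1/1² − 1/4²) = 204.0 eV.
λ = 1240 / 204.0 = 6.08 nm.

6.08 nm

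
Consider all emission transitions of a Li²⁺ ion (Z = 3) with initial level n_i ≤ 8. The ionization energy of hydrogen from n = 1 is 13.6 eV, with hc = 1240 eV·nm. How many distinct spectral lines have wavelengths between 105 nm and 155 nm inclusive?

Enumerate all n_i → n_f pairs with 1 ≤ n_f < n_i ≤ 8 and compute λ = 1240 / [13.6·9·(1/n_f² − 1/n_i²)].
Lines falling in [105, 155] nm: 8→3 (106.1 nm), 7→3 (111.7 nm), 6→3 (121.6 nm), 5→3 (142.5 nm).

4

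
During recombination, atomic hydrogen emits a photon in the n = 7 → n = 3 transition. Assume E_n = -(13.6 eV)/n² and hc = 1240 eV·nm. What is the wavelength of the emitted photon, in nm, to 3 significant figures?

ΔE = 13.60 × (1/3² − 1/7²) = 13.60 × 0.09070 = 1.234 eV.
λ = hc/ΔE = 1240 / 1.234 = 1010 nm.

1010 nm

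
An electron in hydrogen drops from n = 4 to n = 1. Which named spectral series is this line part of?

The series is set by the lower level: n_f = 1 is the Lyman series.

Lyman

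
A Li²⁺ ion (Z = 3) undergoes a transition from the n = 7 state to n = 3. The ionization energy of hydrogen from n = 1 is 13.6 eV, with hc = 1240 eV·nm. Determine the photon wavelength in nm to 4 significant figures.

111.7 nm

For Z = 3 the level energies scale as Z², so the effective Rydberg energy is 13.6 × 9 = 122.4 eV.
ΔE = 122.4 × (1/3² − 1/7²) = 122.4 × 0.09070 = 11.10 eV.
λ = hc/ΔE = 1240 / 11.10 = 111.7 nm.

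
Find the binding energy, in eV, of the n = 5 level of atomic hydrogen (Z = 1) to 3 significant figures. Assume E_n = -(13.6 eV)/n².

E_5 = −13.60/25 = −0.544 eV, so ionization (to E = 0) requires 0.544 eV.

0.544 eV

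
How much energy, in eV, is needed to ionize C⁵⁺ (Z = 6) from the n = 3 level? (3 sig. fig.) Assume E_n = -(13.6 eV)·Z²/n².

54.4 eV

E_n = −13.6 Z²/n² = −489.6/n² eV for Z = 6.
E_3 = −489.6/9 = −54.4 eV, so ionization (to E = 0) requires 54.4 eV.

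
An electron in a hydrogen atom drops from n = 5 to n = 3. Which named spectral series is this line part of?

The series is set by the lower level: n_f = 3 is the Paschen series.

Paschen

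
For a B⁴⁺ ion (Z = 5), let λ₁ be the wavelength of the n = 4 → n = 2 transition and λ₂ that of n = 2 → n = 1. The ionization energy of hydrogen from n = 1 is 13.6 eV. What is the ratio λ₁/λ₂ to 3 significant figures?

4.00

λ ∝ 1/ΔE ∝ 1/(1/n_f² − 1/n_i²), and the Z² and hc factors cancel in the ratio.
λ₁/λ₂ = (1/1² − 1/2²)/(1/2² − 1/4²) = 0.7500/0.1875 = 4.00.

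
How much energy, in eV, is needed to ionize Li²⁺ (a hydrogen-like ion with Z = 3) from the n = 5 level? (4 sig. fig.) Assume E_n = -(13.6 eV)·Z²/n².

E_n = −13.6 Z²/n² = −122.4/n² eV for Z = 3.
E_5 = −122.4/25 = −4.896 eV, so ionization (to E = 0) requires 4.896 eV.

4.896 eV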